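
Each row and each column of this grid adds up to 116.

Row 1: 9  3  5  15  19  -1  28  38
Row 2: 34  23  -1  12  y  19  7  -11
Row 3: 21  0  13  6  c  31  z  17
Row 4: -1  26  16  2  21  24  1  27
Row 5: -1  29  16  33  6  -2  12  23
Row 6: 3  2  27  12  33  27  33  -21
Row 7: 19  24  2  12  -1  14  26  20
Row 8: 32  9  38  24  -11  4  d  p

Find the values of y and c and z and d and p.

y = 33, c = 16, z = 12, d = -3, p = 23

Column 8 has 38 − 11 + 17 + 27 + 23 − 21 + 20 = 93; the blank must be 116 − 93 = 23.
Row 2 has 34 + 23 − 1 + 12 + 19 + 7 − 11 = 83; the blank must be 116 − 83 = 33.
Column 5 has 19 + 33 + 21 + 6 + 33 − 1 − 11 = 100; the blank must be 116 − 100 = 16.
Row 8 has 32 + 9 + 38 + 24 − 11 + 4 + 23 = 119; the blank must be 116 − 119 = -3.
Row 3 has 21 + 0 + 13 + 6 + 16 + 31 + 17 = 104; the blank must be 116 − 104 = 12.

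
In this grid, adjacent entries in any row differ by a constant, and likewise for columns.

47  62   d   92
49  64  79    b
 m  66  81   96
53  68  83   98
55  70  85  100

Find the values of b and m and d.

Along each row the entries change by 15 per step; down each column they change by 2.
Row 2: from 49 at column 1, stepping by 15 to column 4 gives 94.
Row 3: from 66 at column 2, stepping by 15 to column 1 gives 51.
Row 1: from 47 at column 1, stepping by 15 to column 3 gives 77.

b = 94, m = 51, d = 77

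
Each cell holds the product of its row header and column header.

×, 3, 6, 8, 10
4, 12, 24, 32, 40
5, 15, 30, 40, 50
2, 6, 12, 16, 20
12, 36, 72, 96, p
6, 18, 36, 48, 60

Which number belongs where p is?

12 × 10 = 120.

120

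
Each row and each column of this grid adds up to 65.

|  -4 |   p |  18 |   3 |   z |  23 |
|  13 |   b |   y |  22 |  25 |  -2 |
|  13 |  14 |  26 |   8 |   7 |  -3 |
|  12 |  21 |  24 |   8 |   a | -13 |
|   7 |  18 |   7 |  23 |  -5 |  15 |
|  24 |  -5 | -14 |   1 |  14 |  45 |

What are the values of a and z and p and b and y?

a = 13, z = 11, p = 14, b = 3, y = 4

The known cells in column 3 total 61, leaving 65 − 61 = 4 for the blank.
The known cells in row 4 total 52, leaving 65 − 52 = 13 for the blank.
The known cells in column 5 total 54, leaving 65 − 54 = 11 for the blank.
The known cells in row 1 total 51, leaving 65 − 51 = 14 for the blank.
The known cells in row 2 total 62, leaving 65 − 62 = 3 for the blank.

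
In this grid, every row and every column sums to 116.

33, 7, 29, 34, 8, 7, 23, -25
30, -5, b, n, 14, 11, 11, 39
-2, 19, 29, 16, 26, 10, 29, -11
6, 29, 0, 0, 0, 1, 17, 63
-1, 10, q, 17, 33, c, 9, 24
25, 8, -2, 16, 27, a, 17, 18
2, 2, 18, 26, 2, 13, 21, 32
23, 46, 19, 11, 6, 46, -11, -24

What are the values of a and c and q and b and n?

a = 7, c = 21, q = 3, b = 20, n = -4

Row 6: 25 + 8 − 2 + 16 + 27 + 17 + 18 = 109, so its missing entry is 116 − 109 = 7.
Column 6: 7 + 11 + 10 + 1 + 7 + 13 + 46 = 95, so its missing entry is 116 − 95 = 21.
Row 5: -1 + 10 + 17 + 33 + 21 + 9 + 24 = 113, so its missing entry is 116 − 113 = 3.
Column 3: 29 + 29 + 0 + 3 − 2 + 18 + 19 = 96, so its missing entry is 116 − 96 = 20.
Row 2: 30 − 5 + 20 + 14 + 11 + 11 + 39 = 120, so its missing entry is 116 − 120 = -4.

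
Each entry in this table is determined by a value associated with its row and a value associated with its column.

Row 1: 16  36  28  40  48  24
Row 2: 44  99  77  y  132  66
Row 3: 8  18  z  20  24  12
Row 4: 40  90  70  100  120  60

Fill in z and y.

Each row is a constant multiple of every other row — this is a multiplication table with the headers hidden.
Row 3 is 18/36 = 1/2 times row 1, so its entry in column 3 is 28 × 1/2 = 14.
Row 2 is 99/36 = 11/4 times row 1, so its entry in column 4 is 40 × 11/4 = 110.

z = 14, y = 110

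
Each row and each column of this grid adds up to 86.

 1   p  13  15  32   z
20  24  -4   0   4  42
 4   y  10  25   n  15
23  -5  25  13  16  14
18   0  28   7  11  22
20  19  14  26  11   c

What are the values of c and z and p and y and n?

c = -4, z = -3, p = 28, y = 20, n = 12

Column 5 has 32 + 4 + 16 + 11 + 11 = 74; the blank must be 86 − 74 = 12.
Row 6 has 20 + 19 + 14 + 26 + 11 = 90; the blank must be 86 − 90 = -4.
Row 3 has 4 + 10 + 25 + 12 + 15 = 66; the blank must be 86 − 66 = 20.
Column 2 has 24 + 20 − 5 + 0 + 19 = 58; the blank must be 86 − 58 = 28.
Row 1 has 1 + 28 + 13 + 15 + 32 = 89; the blank must be 86 − 89 = -3.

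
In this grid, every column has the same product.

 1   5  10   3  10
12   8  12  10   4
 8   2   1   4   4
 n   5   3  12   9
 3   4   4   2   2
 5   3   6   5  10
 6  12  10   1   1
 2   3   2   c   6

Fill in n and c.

n = 10, c = 12

Columns 2 and 5 each multiply to 172800, so every column has product 172800.
Column 1: 1×12×8×3×5×6×2 = 17280, so the missing entry is 172800 ÷ 17280 = 10.
Column 4: 3×10×4×12×2×5×1 = 14400, so the missing entry is 172800 ÷ 14400 = 12.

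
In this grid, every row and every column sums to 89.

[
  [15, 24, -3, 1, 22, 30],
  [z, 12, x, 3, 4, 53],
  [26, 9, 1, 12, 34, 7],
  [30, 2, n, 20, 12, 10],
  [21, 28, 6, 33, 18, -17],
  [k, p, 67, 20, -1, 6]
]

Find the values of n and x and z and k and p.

n = 15, x = 3, z = 14, k = -17, p = 14

The known cells in column 2 total 75, leaving 89 − 75 = 14 for the blank.
The known cells in row 6 total 106, leaving 89 − 106 = -17 for the blank.
The known cells in column 1 total 75, leaving 89 − 75 = 14 for the blank.
The known cells in row 2 total 86, leaving 89 − 86 = 3 for the blank.
The known cells in row 4 total 74, leaving 89 − 74 = 15 for the blank.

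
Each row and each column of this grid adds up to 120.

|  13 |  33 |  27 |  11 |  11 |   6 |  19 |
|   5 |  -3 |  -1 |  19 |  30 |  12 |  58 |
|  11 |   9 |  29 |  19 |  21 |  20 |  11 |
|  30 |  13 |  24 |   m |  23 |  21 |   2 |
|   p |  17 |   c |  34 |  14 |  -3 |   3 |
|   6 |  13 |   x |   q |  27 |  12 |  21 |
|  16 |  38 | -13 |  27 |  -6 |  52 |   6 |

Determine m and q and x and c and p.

The known cells in column 1 total 81, leaving 120 − 81 = 39 for the blank.
The known cells in row 5 total 104, leaving 120 − 104 = 16 for the blank.
The known cells in row 4 total 113, leaving 120 − 113 = 7 for the blank.
The known cells in column 4 total 117, leaving 120 − 117 = 3 for the blank.
The known cells in row 6 total 82, leaving 120 − 82 = 38 for the blank.

m = 7, q = 3, x = 38, c = 16, p = 39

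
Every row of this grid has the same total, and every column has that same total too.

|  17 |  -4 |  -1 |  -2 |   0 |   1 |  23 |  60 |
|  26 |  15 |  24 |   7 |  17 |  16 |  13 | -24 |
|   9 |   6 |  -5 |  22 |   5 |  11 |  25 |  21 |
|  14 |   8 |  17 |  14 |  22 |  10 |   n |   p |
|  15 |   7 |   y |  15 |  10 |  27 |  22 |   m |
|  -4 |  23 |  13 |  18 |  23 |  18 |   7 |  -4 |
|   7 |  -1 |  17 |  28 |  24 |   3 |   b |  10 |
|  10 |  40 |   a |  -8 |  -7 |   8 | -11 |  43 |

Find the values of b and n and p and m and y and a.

Rows 1 and 2 both sum to 94, so that's the common total.
The known cells in row 8 total 75, leaving 94 − 75 = 19 for the blank.
The known cells in column 3 total 84, leaving 94 − 84 = 10 for the blank.
The known cells in row 7 total 88, leaving 94 − 88 = 6 for the blank.
The known cells in column 7 total 85, leaving 94 − 85 = 9 for the blank.
The known cells in row 4 total 94, leaving 94 − 94 = 0 for the blank.
The known cells in row 5 total 106, leaving 94 − 106 = -12 for the blank.

b = 6, n = 9, p = 0, m = -12, y = 10, a = 19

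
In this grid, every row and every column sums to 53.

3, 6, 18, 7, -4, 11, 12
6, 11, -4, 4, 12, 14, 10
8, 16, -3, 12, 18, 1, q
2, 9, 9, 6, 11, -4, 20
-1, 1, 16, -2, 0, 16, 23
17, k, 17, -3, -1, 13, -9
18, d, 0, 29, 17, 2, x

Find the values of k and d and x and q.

k = 19, d = -9, x = -4, q = 1

Row 3: 8 + 16 − 3 + 12 + 18 + 1 = 52, so its missing entry is 53 − 52 = 1.
Column 7: 12 + 10 + 1 + 20 + 23 − 9 = 57, so its missing entry is 53 − 57 = -4.
Row 7: 18 + 0 + 29 + 17 + 2 − 4 = 62, so its missing entry is 53 − 62 = -9.
Row 6: 17 + 17 − 3 − 1 + 13 − 9 = 34, so its missing entry is 53 − 34 = 19.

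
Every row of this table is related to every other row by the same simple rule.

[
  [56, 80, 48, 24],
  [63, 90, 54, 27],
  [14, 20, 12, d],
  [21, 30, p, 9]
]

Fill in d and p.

Each row is a constant multiple of every other row — this is a multiplication table with the headers hidden.
Row 3 is 20/80 = 1/4 times row 1, so its entry in column 4 is 24 × 1/4 = 6.
Row 4 is 30/80 = 3/8 times row 1, so its entry in column 3 is 48 × 3/8 = 18.

d = 6, p = 18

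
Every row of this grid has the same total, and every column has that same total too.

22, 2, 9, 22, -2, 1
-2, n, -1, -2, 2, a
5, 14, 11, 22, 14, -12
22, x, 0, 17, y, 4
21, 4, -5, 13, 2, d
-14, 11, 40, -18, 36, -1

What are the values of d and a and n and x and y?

Rows 1 and 3 both sum to 54, so that's the common total.
Column 5: -2 + 2 + 14 + 2 + 36 = 52, so its missing entry is 54 − 52 = 2.
Row 4: 22 + 0 + 17 + 2 + 4 = 45, so its missing entry is 54 − 45 = 9.
Column 2: 2 + 14 + 9 + 4 + 11 = 40, so its missing entry is 54 − 40 = 14.
Row 2: -2 + 14 − 1 − 2 + 2 = 11, so its missing entry is 54 − 11 = 43.
Row 5: 21 + 4 − 5 + 13 + 2 = 35, so its missing entry is 54 − 35 = 19.

d = 19, a = 43, n = 14, x = 9, y = 2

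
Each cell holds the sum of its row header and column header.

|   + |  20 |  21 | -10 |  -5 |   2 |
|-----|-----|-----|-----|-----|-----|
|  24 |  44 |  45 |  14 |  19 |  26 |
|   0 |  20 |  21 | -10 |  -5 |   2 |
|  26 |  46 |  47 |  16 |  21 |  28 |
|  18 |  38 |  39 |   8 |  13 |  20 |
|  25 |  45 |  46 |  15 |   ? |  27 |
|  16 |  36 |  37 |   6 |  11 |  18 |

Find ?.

20

25 + (-5) = 20.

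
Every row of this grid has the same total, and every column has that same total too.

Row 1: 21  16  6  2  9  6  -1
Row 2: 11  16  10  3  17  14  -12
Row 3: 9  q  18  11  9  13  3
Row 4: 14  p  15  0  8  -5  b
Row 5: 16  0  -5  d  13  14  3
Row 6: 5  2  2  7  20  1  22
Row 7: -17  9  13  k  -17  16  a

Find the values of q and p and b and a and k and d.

q = -4, p = 20, b = 7, a = 37, k = 18, d = 18

Rows 1 and 2 both sum to 59, so that's the common total.
The known cells in row 3 total 63, leaving 59 − 63 = -4 for the blank.
The known cells in row 5 total 41, leaving 59 − 41 = 18 for the blank.
The known cells in column 2 total 39, leaving 59 − 39 = 20 for the blank.
The known cells in row 4 total 52, leaving 59 − 52 = 7 for the blank.
The known cells in column 7 total 22, leaving 59 − 22 = 37 for the blank.
The known cells in row 7 total 41, leaving 59 − 41 = 18 for the blank.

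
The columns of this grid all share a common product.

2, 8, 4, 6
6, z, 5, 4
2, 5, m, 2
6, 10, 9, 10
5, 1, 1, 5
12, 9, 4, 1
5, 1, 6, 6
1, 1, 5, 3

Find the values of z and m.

z = 12, m = 2

Columns 1 and 4 each multiply to 43200, so every column has product 43200.
Column 2: 8×5×10×1×9×1×1 = 3600, so the missing entry is 43200 ÷ 3600 = 12.
Column 3: 4×5×9×1×4×6×5 = 21600, so the missing entry is 43200 ÷ 21600 = 2.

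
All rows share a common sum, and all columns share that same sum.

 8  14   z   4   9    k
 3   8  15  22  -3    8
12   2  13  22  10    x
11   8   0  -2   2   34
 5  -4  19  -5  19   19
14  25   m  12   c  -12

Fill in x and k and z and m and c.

x = -6, k = 10, z = 8, m = -2, c = 16

Rows 2 and 4 both sum to 53, so that's the common total.
The known cells in column 5 total 37, leaving 53 − 37 = 16 for the blank.
The known cells in row 3 total 59, leaving 53 − 59 = -6 for the blank.
The known cells in column 6 total 43, leaving 53 − 43 = 10 for the blank.
The known cells in row 1 total 45, leaving 53 − 45 = 8 for the blank.
The known cells in row 6 total 55, leaving 53 − 55 = -2 for the blank.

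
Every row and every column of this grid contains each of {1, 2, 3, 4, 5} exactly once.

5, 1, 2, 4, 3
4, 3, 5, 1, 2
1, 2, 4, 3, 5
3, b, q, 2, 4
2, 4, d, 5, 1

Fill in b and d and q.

b = 5, d = 3, q = 1

Cell (4,2): column 2 already has {1, 2, 3, 4} → 5.
At (row 4, col 3): row 4 already has {2, 3, 4, 5}, so the value is 1.
Cell (5,3): row 5 already has {1, 2, 4, 5} → 3.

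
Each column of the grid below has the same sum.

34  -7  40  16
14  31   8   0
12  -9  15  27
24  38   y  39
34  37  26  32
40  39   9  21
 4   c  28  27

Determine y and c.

y = 36, c = 33

Columns 1 and 4 both add up to 162, so every column sums to 162.
Column 3: 40 + 8 + 15 + 26 + 9 + 28 = 126, so the missing entry is 162 − 126 = 36.
Column 2: -7 + 31 − 9 + 38 + 37 + 39 = 129, so the missing entry is 162 − 129 = 33.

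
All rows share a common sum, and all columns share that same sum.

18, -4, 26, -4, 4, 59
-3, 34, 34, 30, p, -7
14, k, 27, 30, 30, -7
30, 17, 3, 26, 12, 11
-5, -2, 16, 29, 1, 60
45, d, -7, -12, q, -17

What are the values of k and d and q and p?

Rows 1 and 4 both sum to 99, so that's the common total.
The known cells in row 3 total 94, leaving 99 − 94 = 5 for the blank.
The known cells in column 2 total 50, leaving 99 − 50 = 49 for the blank.
The known cells in row 6 total 58, leaving 99 − 58 = 41 for the blank.
The known cells in row 2 total 88, leaving 99 − 88 = 11 for the blank.

k = 5, d = 49, q = 41, p = 11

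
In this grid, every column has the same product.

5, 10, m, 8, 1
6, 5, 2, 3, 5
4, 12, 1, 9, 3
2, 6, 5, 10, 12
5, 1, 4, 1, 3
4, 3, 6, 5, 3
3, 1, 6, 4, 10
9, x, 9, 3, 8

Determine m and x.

m = 10, x = 12

Columns 1 and 4 each multiply to 129600, so every column has product 129600.
Column 3: 2×1×5×4×6×6×9 = 12960, so the missing entry is 129600 ÷ 12960 = 10.
Column 2: 10×5×12×6×1×3×1 = 10800, so the missing entry is 129600 ÷ 10800 = 12.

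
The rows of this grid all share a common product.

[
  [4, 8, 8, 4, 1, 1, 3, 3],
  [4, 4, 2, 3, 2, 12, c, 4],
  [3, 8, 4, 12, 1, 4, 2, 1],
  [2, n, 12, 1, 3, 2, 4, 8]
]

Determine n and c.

Rows 1 and 3 each multiply to 9216, so every row has product 9216.
Row 4: 2×12×1×3×2×4×8 = 4608, so the missing entry is 9216 ÷ 4608 = 2.
Row 2: 4×4×2×3×2×12×4 = 9216, so the missing entry is 9216 ÷ 9216 = 1.

n = 2, c = 1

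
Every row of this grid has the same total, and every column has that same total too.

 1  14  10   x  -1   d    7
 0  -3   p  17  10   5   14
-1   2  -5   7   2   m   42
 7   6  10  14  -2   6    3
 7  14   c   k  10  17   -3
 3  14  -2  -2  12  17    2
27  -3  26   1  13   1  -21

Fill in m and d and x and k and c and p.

m = -3, d = 1, x = 12, k = -5, c = 4, p = 1

Rows 4 and 6 both sum to 44, so that's the common total.
The known cells in row 2 total 43, leaving 44 − 43 = 1 for the blank.
The known cells in column 3 total 40, leaving 44 − 40 = 4 for the blank.
The known cells in row 5 total 49, leaving 44 − 49 = -5 for the blank.
The known cells in column 4 total 32, leaving 44 − 32 = 12 for the blank.
The known cells in row 1 total 43, leaving 44 − 43 = 1 for the blank.
The known cells in row 3 total 47, leaving 44 − 47 = -3 for the blank.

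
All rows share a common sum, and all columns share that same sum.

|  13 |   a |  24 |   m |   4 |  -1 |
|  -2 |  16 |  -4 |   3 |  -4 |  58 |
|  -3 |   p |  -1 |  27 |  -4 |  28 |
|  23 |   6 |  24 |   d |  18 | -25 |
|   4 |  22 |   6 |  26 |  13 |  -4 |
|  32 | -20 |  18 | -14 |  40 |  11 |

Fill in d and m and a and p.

d = 21, m = 4, a = 23, p = 20

Rows 2 and 5 both sum to 67, so that's the common total.
Row 4: 23 + 6 + 24 + 18 − 25 = 46, so its missing entry is 67 − 46 = 21.
Row 3: -3 − 1 + 27 − 4 + 28 = 47, so its missing entry is 67 − 47 = 20.
Column 2: 16 + 20 + 6 + 22 − 20 = 44, so its missing entry is 67 − 44 = 23.
Row 1: 13 + 23 + 24 + 4 − 1 = 63, so its missing entry is 67 − 63 = 4.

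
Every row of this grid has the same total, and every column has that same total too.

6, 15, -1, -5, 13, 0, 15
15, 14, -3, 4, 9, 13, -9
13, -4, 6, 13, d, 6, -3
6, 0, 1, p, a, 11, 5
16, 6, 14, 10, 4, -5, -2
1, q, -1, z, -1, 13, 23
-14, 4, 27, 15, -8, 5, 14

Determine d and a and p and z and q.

d = 12, a = 14, p = 6, z = 0, q = 8

Rows 1 and 2 both sum to 43, so that's the common total.
The known cells in row 3 total 31, leaving 43 − 31 = 12 for the blank.
The known cells in column 5 total 29, leaving 43 − 29 = 14 for the blank.
The known cells in column 2 total 35, leaving 43 − 35 = 8 for the blank.
The known cells in row 4 total 37, leaving 43 − 37 = 6 for the blank.
The known cells in row 6 total 43, leaving 43 − 43 = 0 for the blank.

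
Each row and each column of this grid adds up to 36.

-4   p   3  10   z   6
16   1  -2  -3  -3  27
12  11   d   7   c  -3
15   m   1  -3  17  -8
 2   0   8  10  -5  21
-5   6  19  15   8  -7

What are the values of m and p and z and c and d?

m = 14, p = 4, z = 17, c = 2, d = 7

Row 4 has 15 + 1 − 3 + 17 − 8 = 22; the blank must be 36 − 22 = 14.
Column 2 has 1 + 11 + 14 + 0 + 6 = 32; the blank must be 36 − 32 = 4.
Row 1 has -4 + 4 + 3 + 10 + 6 = 19; the blank must be 36 − 19 = 17.
Column 5 has 17 − 3 + 17 − 5 + 8 = 34; the blank must be 36 − 34 = 2.
Row 3 has 12 + 11 + 7 + 2 − 3 = 29; the blank must be 36 − 29 = 7.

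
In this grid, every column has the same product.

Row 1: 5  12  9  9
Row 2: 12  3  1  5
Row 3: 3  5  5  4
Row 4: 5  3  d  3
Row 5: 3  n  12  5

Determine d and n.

d = 5, n = 5

Columns 1 and 4 each multiply to 2700, so every column has product 2700.
Column 3: 9×1×5×12 = 540, so the missing entry is 2700 ÷ 540 = 5.
Column 2: 12×3×5×3 = 540, so the missing entry is 2700 ÷ 540 = 5.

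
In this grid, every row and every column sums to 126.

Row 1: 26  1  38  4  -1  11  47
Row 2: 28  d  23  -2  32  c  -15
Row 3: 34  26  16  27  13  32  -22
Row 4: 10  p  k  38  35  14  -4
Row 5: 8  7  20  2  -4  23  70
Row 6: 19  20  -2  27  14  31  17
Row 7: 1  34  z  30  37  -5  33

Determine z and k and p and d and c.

Row 7: 1 + 34 + 30 + 37 − 5 + 33 = 130, so its missing entry is 126 − 130 = -4.
Column 6: 11 + 32 + 14 + 23 + 31 − 5 = 106, so its missing entry is 126 − 106 = 20.
Row 2: 28 + 23 − 2 + 32 + 20 − 15 = 86, so its missing entry is 126 − 86 = 40.
Column 2: 1 + 40 + 26 + 7 + 20 + 34 = 128, so its missing entry is 126 − 128 = -2.
Row 4: 10 − 2 + 38 + 35 + 14 − 4 = 91, so its missing entry is 126 − 91 = 35.

z = -4, k = 35, p = -2, d = 40, c = 20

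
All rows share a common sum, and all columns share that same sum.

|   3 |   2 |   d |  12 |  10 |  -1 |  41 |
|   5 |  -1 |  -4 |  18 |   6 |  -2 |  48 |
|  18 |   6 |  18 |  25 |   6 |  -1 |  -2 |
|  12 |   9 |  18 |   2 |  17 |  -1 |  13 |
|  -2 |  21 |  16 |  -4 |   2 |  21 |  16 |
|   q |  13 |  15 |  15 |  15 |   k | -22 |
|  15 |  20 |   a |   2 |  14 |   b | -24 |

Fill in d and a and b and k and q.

Rows 2 and 3 both sum to 70, so that's the common total.
The known cells in row 1 total 67, leaving 70 − 67 = 3 for the blank.
The known cells in column 3 total 66, leaving 70 − 66 = 4 for the blank.
The known cells in row 7 total 31, leaving 70 − 31 = 39 for the blank.
The known cells in column 6 total 55, leaving 70 − 55 = 15 for the blank.
The known cells in row 6 total 51, leaving 70 − 51 = 19 for the blank.

d = 3, a = 4, b = 39, k = 15, q = 19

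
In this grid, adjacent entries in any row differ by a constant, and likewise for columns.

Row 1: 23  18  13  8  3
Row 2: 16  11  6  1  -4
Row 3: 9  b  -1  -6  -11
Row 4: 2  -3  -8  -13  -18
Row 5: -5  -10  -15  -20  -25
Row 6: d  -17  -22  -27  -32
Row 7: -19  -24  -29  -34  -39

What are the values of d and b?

d = -12, b = 4

Along each row the entries change by -5 per step; down each column they change by -7.
Row 6: from -17 at column 2, stepping by -5 to column 1 gives -12.
Row 3: from 9 at column 1, stepping by -5 to column 2 gives 4.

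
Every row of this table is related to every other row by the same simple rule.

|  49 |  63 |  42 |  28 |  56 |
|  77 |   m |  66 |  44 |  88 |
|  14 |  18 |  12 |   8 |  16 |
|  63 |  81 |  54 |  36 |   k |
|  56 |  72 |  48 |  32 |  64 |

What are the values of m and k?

m = 99, k = 72

Each row is a constant multiple of every other row — this is a multiplication table with the headers hidden.
Row 2 is 44/28 = 11/7 times row 1, so its entry in column 2 is 63 × 11/7 = 99.
Row 4 is 36/28 = 9/7 times row 1, so its entry in column 5 is 56 × 9/7 = 72.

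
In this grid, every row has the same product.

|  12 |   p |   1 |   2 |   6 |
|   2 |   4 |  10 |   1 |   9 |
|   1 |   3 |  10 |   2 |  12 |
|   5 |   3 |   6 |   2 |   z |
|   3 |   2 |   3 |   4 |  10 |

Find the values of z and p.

z = 4, p = 5

Rows 2 and 3 each multiply to 720, so every row has product 720.
Row 4: 5×3×6×2 = 180, so the missing entry is 720 ÷ 180 = 4.
Row 1: 12×1×2×6 = 144, so the missing entry is 720 ÷ 144 = 5.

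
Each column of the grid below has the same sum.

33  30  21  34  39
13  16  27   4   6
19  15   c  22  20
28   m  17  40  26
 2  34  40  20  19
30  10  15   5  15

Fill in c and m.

c = 5, m = 20

Column 1 sums to 125 and so does column 5; that's the common total.
In column 3 the known cells total 120, leaving 125 − 120 = 5.
In column 2 the known cells total 105, leaving 125 − 105 = 20.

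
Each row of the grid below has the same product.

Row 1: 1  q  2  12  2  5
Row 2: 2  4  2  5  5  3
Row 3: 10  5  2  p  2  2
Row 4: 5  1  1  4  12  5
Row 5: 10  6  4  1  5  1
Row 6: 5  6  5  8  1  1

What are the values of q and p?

Rows 2 and 4 each multiply to 1200, so every row has product 1200.
Row 1: 1×2×12×2×5 = 240, so the missing entry is 1200 ÷ 240 = 5.
Row 3: 10×5×2×2×2 = 400, so the missing entry is 1200 ÷ 400 = 3.

q = 5, p = 3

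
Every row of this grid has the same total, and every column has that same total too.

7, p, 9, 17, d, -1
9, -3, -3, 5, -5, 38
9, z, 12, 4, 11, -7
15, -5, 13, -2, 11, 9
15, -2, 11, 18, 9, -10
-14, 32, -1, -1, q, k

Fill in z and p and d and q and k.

z = 12, p = 7, d = 2, q = 13, k = 12

Rows 2 and 4 both sum to 41, so that's the common total.
Column 6: -1 + 38 − 7 + 9 − 10 = 29, so its missing entry is 41 − 29 = 12.
Row 3: 9 + 12 + 4 + 11 − 7 = 29, so its missing entry is 41 − 29 = 12.
Column 2: -3 + 12 − 5 − 2 + 32 = 34, so its missing entry is 41 − 34 = 7.
Row 1: 7 + 7 + 9 + 17 − 1 = 39, so its missing entry is 41 − 39 = 2.
Row 6: -14 + 32 − 1 − 1 + 12 = 28, so its missing entry is 41 − 28 = 13.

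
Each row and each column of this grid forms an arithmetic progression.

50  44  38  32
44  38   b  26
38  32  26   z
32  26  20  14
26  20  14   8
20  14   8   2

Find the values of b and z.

b = 32, z = 20

Along each row the entries change by -6 per step; down each column they change by -6.
Row 2: from 44 at column 1, stepping by -6 to column 3 gives 32.
Row 3: from 38 at column 1, stepping by -6 to column 4 gives 20.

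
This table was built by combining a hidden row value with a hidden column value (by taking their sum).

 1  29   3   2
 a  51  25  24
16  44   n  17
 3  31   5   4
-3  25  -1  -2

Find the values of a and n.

The difference between any two rows is the same in every column — this is an addition table with the headers hidden.
Row 2 minus row 1 is 24 − 2 = 22, so its entry in column 1 is 1 + 22 = 23.
Row 3 minus row 1 is 17 − 2 = 15, so its entry in column 3 is 3 + 15 = 18.

a = 23, n = 18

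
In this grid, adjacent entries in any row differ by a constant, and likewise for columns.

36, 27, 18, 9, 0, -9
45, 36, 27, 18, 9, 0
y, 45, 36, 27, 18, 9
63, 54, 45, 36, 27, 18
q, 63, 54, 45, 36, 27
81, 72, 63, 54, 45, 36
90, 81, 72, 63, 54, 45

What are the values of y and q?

Along each row the entries change by -9 per step; down each column they change by 9.
Row 3: from 45 at column 2, stepping by -9 to column 1 gives 54.
Row 5: from 63 at column 2, stepping by -9 to column 1 gives 72.

y = 54, q = 72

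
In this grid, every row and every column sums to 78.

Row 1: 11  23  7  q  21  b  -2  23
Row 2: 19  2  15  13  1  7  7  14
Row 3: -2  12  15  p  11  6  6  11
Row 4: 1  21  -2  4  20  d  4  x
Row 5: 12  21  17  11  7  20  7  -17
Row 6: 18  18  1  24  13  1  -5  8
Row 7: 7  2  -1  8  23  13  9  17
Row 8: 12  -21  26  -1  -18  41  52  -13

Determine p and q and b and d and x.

p = 19, q = 0, b = -5, d = -5, x = 35

The known cells in column 8 total 43, leaving 78 − 43 = 35 for the blank.
The known cells in row 3 total 59, leaving 78 − 59 = 19 for the blank.
The known cells in column 4 total 78, leaving 78 − 78 = 0 for the blank.
The known cells in row 1 total 83, leaving 78 − 83 = -5 for the blank.
The known cells in row 4 total 83, leaving 78 − 83 = -5 for the blank.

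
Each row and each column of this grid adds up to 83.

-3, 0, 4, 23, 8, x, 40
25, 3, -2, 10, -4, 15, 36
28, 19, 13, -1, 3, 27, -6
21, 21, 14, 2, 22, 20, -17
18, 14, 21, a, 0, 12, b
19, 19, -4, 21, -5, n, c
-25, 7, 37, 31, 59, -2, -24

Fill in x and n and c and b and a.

Column 4 has 23 + 10 − 1 + 2 + 21 + 31 = 86; the blank must be 83 − 86 = -3.
Row 5 has 18 + 14 + 21 − 3 + 0 + 12 = 62; the blank must be 83 − 62 = 21.
Column 7 has 40 + 36 − 6 − 17 + 21 − 24 = 50; the blank must be 83 − 50 = 33.
Row 6 has 19 + 19 − 4 + 21 − 5 + 33 = 83; the blank must be 83 − 83 = 0.
Row 1 has -3 + 0 + 4 + 23 + 8 + 40 = 72; the blank must be 83 − 72 = 11.

x = 11, n = 0, c = 33, b = 21, a = -3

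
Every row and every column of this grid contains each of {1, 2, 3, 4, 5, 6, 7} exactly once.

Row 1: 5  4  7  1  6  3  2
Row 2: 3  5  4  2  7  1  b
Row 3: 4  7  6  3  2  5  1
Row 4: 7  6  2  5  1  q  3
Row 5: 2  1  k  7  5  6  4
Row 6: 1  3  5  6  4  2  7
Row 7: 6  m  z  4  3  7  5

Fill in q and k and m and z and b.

For row 7, column 2: column 2 already has {1, 3, 4, 5, 6, 7}; that leaves 2.
For row 7, column 3: row 7 already has {2, 3, 4, 5, 6, 7}; that leaves 1.
At (row 5, col 3): row 5 already has {1, 2, 4, 5, 6, 7}, so the value is 3.
Cell (2,7): row 2 already has {1, 2, 3, 4, 5, 7} → 6.
At (row 4, col 6): row 4 already has {1, 2, 3, 5, 6, 7}, so the value is 4.

q = 4, k = 3, m = 2, z = 1, b = 6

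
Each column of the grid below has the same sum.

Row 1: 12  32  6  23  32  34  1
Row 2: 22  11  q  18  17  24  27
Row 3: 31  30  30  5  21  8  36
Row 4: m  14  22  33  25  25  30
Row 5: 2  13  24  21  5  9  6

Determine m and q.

m = 33, q = 18

The complete columns each total 100.
Column 1 is missing 100 − 67 = 33 (since 12 + 22 + 31 + 2 = 67).
Column 3 is missing 100 − 82 = 18 (since 6 + 30 + 22 + 24 = 82).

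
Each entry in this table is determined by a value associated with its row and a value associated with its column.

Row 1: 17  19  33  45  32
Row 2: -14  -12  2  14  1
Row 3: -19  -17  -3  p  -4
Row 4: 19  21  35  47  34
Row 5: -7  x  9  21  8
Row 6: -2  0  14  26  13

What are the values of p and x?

p = 9, x = -5

The difference between any two rows is the same in every column — this is an addition table with the headers hidden.
Row 3 minus row 1 is -4 − 32 = -36, so its entry in column 4 is 45 + (-36) = 9.
Row 5 minus row 1 is 8 − 32 = -24, so its entry in column 2 is 19 + (-24) = -5.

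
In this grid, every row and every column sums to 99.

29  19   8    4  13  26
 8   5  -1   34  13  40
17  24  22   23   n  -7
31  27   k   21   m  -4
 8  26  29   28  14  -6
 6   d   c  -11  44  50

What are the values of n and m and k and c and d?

n = 20, m = -5, k = 29, c = 12, d = -2

The known cells in row 3 total 79, leaving 99 − 79 = 20 for the blank.
The known cells in column 5 total 104, leaving 99 − 104 = -5 for the blank.
The known cells in column 2 total 101, leaving 99 − 101 = -2 for the blank.
The known cells in row 4 total 70, leaving 99 − 70 = 29 for the blank.
The known cells in row 6 total 87, leaving 99 − 87 = 12 for the blank.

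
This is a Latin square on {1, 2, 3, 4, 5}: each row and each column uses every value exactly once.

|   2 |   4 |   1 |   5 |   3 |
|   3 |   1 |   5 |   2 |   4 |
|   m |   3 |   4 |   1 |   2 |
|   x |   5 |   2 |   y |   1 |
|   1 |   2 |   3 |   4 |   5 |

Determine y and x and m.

y = 3, x = 4, m = 5

For row 4, column 4: column 4 already has {1, 2, 4, 5}; that leaves 3.
At (row 3, col 1): row 3 already has {1, 2, 3, 4}, so the value is 5.
Cell (4,1): row 4 already has {1, 2, 3, 5} → 4.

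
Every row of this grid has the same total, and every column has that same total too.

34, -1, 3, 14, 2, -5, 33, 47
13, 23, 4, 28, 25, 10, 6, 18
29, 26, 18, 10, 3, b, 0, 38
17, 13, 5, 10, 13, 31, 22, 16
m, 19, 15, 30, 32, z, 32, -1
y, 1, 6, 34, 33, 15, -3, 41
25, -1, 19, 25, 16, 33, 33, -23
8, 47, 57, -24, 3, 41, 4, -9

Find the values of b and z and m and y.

b = 3, z = -1, m = 1, y = 0

Rows 1 and 2 both sum to 127, so that's the common total.
Row 3: 29 + 26 + 18 + 10 + 3 + 0 + 38 = 124, so its missing entry is 127 − 124 = 3.
Column 6: -5 + 10 + 3 + 31 + 15 + 33 + 41 = 128, so its missing entry is 127 − 128 = -1.
Row 5: 19 + 15 + 30 + 32 − 1 + 32 − 1 = 126, so its missing entry is 127 − 126 = 1.
Row 6: 1 + 6 + 34 + 33 + 15 − 3 + 41 = 127, so its missing entry is 127 − 127 = 0.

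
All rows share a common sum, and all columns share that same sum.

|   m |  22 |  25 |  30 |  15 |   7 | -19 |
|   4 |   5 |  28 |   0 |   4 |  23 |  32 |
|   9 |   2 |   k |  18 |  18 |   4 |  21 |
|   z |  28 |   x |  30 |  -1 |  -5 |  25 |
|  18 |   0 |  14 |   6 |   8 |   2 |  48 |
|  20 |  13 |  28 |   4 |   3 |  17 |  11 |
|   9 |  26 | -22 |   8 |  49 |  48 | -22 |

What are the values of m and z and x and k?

m = 16, z = 20, x = -1, k = 24

Rows 2 and 5 both sum to 96, so that's the common total.
Row 3 has 9 + 2 + 18 + 18 + 4 + 21 = 72; the blank must be 96 − 72 = 24.
Column 3 has 25 + 28 + 24 + 14 + 28 − 22 = 97; the blank must be 96 − 97 = -1.
Row 4 has 28 − 1 + 30 − 1 − 5 + 25 = 76; the blank must be 96 − 76 = 20.
Row 1 has 22 + 25 + 30 + 15 + 7 − 19 = 80; the blank must be 96 − 80 = 16.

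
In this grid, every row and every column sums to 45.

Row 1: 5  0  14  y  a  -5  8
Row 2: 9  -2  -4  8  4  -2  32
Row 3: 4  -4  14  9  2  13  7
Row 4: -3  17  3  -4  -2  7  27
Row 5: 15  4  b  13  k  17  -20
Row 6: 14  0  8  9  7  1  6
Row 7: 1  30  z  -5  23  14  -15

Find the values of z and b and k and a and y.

z = -3, b = 13, k = 3, a = 8, y = 15

Row 7 has 1 + 30 − 5 + 23 + 14 − 15 = 48; the blank must be 45 − 48 = -3.
Column 4 has 8 + 9 − 4 + 13 + 9 − 5 = 30; the blank must be 45 − 30 = 15.
Row 1 has 5 + 0 + 14 + 15 − 5 + 8 = 37; the blank must be 45 − 37 = 8.
Column 5 has 8 + 4 + 2 − 2 + 7 + 23 = 42; the blank must be 45 − 42 = 3.
Row 5 has 15 + 4 + 13 + 3 + 17 − 20 = 32; the blank must be 45 − 32 = 13.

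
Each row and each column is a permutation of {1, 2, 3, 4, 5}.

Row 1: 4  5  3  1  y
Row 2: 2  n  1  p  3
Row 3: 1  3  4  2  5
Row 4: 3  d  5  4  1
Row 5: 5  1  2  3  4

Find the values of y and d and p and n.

At (row 4, col 2): row 4 already has {1, 3, 4, 5}, so the value is 2.
For row 2, column 2: column 2 already has {1, 2, 3, 5}; that leaves 4.
Cell (2,4): row 2 already has {1, 2, 3, 4} → 5.
For row 1, column 5: row 1 already has {1, 3, 4, 5}; that leaves 2.

y = 2, d = 2, p = 5, n = 4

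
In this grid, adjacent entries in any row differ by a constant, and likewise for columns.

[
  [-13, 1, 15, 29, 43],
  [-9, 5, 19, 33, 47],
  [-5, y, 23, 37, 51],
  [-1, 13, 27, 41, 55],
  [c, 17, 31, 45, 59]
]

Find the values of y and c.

y = 9, c = 3

Along each row the entries change by 14 per step; down each column they change by 4.
Row 3: from -5 at column 1, stepping by 14 to column 2 gives 9.
Row 5: from 17 at column 2, stepping by 14 to column 1 gives 3.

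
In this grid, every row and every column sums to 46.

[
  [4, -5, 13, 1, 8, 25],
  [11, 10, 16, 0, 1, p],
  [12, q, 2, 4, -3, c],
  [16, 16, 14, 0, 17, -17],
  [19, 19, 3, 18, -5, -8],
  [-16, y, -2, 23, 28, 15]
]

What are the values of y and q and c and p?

y = -2, q = 8, c = 23, p = 8

Row 6 has -16 − 2 + 23 + 28 + 15 = 48; the blank must be 46 − 48 = -2.
Column 2 has -5 + 10 + 16 + 19 − 2 = 38; the blank must be 46 − 38 = 8.
Row 3 has 12 + 8 + 2 + 4 − 3 = 23; the blank must be 46 − 23 = 23.
Row 2 has 11 + 10 + 16 + 0 + 1 = 38; the blank must be 46 − 38 = 8.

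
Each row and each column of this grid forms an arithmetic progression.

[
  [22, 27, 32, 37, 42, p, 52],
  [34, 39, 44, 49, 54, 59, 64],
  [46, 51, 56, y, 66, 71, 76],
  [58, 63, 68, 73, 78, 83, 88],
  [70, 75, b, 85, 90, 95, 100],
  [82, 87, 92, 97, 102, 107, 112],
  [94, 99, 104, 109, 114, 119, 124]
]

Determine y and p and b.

y = 61, p = 47, b = 80

Along each row the entries change by 5 per step; down each column they change by 12.
Row 3: from 46 at column 1, stepping by 5 to column 4 gives 61.
Row 1: from 22 at column 1, stepping by 5 to column 6 gives 47.
Row 5: from 70 at column 1, stepping by 5 to column 3 gives 80.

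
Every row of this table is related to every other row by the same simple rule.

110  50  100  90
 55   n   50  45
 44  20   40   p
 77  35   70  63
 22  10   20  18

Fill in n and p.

n = 25, p = 36

Each row is a constant multiple of every other row — this is a multiplication table with the headers hidden.
Row 2 is 55/110 = 1/2 times row 1, so its entry in column 2 is 50 × 1/2 = 25.
Row 3 is 44/110 = 2/5 times row 1, so its entry in column 4 is 90 × 2/5 = 36.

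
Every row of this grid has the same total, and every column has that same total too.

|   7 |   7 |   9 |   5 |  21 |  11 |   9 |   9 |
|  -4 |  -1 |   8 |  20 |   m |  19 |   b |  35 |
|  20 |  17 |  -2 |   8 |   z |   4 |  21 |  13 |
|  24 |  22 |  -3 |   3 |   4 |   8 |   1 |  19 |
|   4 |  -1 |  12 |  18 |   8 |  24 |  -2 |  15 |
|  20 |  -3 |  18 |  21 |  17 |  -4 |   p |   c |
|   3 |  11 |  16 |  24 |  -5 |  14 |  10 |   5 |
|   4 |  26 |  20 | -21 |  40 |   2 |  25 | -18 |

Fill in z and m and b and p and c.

z = -3, m = -4, b = 5, p = 9, c = 0

Rows 1 and 4 both sum to 78, so that's the common total.
Row 3: 20 + 17 − 2 + 8 + 4 + 21 + 13 = 81, so its missing entry is 78 − 81 = -3.
Column 8: 9 + 35 + 13 + 19 + 15 + 5 − 18 = 78, so its missing entry is 78 − 78 = 0.
Column 5: 21 − 3 + 4 + 8 + 17 − 5 + 40 = 82, so its missing entry is 78 − 82 = -4.
Row 6: 20 − 3 + 18 + 21 + 17 − 4 + 0 = 69, so its missing entry is 78 − 69 = 9.
Row 2: -4 − 1 + 8 + 20 − 4 + 19 + 35 = 73, so its missing entry is 78 − 73 = 5.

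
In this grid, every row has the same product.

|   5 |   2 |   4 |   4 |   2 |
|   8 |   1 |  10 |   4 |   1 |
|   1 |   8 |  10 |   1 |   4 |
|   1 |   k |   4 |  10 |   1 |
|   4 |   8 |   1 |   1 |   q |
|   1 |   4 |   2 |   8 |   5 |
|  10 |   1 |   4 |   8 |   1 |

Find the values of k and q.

Rows 2 and 3 each multiply to 320, so every row has product 320.
Row 4: 1×4×10×1 = 40, so the missing entry is 320 ÷ 40 = 8.
Row 5: 4×8×1×1 = 32, so the missing entry is 320 ÷ 32 = 10.

k = 8, q = 10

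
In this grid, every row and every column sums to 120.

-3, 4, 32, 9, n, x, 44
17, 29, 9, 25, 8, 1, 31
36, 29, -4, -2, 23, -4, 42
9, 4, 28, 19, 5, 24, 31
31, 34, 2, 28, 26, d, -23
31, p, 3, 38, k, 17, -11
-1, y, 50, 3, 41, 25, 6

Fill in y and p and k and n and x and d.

y = -4, p = 24, k = 18, n = -1, x = 35, d = 22

Row 7 has -1 + 50 + 3 + 41 + 25 + 6 = 124; the blank must be 120 − 124 = -4.
Column 2 has 4 + 29 + 29 + 4 + 34 − 4 = 96; the blank must be 120 − 96 = 24.
Row 6 has 31 + 24 + 3 + 38 + 17 − 11 = 102; the blank must be 120 − 102 = 18.
Column 5 has 8 + 23 + 5 + 26 + 18 + 41 = 121; the blank must be 120 − 121 = -1.
Row 5 has 31 + 34 + 2 + 28 + 26 − 23 = 98; the blank must be 120 − 98 = 22.
Row 1 has -3 + 4 + 32 + 9 − 1 + 44 = 85; the blank must be 120 − 85 = 35.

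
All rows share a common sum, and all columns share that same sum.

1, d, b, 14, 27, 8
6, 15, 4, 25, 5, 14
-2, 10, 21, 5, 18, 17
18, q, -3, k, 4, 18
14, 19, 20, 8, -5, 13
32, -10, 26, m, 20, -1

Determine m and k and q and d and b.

Rows 2 and 3 both sum to 69, so that's the common total.
Column 3: 4 + 21 − 3 + 20 + 26 = 68, so its missing entry is 69 − 68 = 1.
Row 1: 1 + 1 + 14 + 27 + 8 = 51, so its missing entry is 69 − 51 = 18.
Column 2: 18 + 15 + 10 + 19 − 10 = 52, so its missing entry is 69 − 52 = 17.
Row 4: 18 + 17 − 3 + 4 + 18 = 54, so its missing entry is 69 − 54 = 15.
Row 6: 32 − 10 + 26 + 20 − 1 = 67, so its missing entry is 69 − 67 = 2.

m = 2, k = 15, q = 17, d = 18, b = 1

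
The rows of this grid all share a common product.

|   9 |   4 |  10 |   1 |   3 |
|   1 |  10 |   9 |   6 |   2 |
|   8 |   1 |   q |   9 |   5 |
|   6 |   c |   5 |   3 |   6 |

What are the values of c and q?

Rows 1 and 2 each multiply to 1080, so every row has product 1080.
Row 4: 6×5×3×6 = 540, so the missing entry is 1080 ÷ 540 = 2.
Row 3: 8×1×9×5 = 360, so the missing entry is 1080 ÷ 360 = 3.

c = 2, q = 3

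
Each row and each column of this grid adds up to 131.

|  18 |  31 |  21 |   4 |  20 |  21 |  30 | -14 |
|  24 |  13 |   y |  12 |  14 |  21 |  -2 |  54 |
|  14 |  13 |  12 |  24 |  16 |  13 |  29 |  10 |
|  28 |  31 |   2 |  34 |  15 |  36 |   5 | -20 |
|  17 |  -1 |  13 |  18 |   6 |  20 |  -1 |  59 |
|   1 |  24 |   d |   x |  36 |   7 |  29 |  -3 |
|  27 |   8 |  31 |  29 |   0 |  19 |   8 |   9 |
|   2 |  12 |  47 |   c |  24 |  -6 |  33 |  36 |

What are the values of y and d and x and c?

Row 2 has 24 + 13 + 12 + 14 + 21 − 2 + 54 = 136; the blank must be 131 − 136 = -5.
Row 8 has 2 + 12 + 47 + 24 − 6 + 33 + 36 = 148; the blank must be 131 − 148 = -17.
Column 4 has 4 + 12 + 24 + 34 + 18 + 29 − 17 = 104; the blank must be 131 − 104 = 27.
Row 6 has 1 + 24 + 27 + 36 + 7 + 29 − 3 = 121; the blank must be 131 − 121 = 10.

y = -5, d = 10, x = 27, c = -17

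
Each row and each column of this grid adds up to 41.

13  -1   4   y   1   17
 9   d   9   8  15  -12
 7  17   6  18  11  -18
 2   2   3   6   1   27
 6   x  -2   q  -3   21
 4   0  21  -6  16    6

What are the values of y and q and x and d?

y = 7, q = 8, x = 11, d = 12

Row 2: 9 + 9 + 8 + 15 − 12 = 29, so its missing entry is 41 − 29 = 12.
Row 1: 13 − 1 + 4 + 1 + 17 = 34, so its missing entry is 41 − 34 = 7.
Column 2: -1 + 12 + 17 + 2 + 0 = 30, so its missing entry is 41 − 30 = 11.
Row 5: 6 + 11 − 2 − 3 + 21 = 33, so its missing entry is 41 − 33 = 8.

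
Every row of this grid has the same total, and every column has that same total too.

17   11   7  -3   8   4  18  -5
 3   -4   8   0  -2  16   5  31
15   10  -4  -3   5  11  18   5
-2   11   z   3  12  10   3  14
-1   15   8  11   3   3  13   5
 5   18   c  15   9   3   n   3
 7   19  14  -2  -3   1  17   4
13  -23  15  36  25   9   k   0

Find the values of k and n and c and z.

k = -18, n = 1, c = 3, z = 6

Rows 1 and 2 both sum to 57, so that's the common total.
Row 4: -2 + 11 + 3 + 12 + 10 + 3 + 14 = 51, so its missing entry is 57 − 51 = 6.
Row 8: 13 − 23 + 15 + 36 + 25 + 9 + 0 = 75, so its missing entry is 57 − 75 = -18.
Column 7: 18 + 5 + 18 + 3 + 13 + 17 − 18 = 56, so its missing entry is 57 − 56 = 1.
Row 6: 5 + 18 + 15 + 9 + 3 + 1 + 3 = 54, so its missing entry is 57 − 54 = 3.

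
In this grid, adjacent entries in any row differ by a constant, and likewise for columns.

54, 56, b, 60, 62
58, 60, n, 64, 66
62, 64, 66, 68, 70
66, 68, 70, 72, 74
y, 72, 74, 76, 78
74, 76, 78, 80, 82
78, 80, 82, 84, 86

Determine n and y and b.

Along each row the entries change by 2 per step; down each column they change by 4.
Row 2: from 58 at column 1, stepping by 2 to column 3 gives 62.
Row 5: from 72 at column 2, stepping by 2 to column 1 gives 70.
Row 1: from 54 at column 1, stepping by 2 to column 3 gives 58.

n = 62, y = 70, b = 58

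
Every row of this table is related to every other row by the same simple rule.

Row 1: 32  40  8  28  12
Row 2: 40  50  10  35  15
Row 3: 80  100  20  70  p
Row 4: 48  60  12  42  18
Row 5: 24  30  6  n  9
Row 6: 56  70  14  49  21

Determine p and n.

Each row is a constant multiple of every other row — this is a multiplication table with the headers hidden.
Row 3 is 20/8 = 5/2 times row 1, so its entry in column 5 is 12 × 5/2 = 30.
Row 5 is 6/8 = 3/4 times row 1, so its entry in column 4 is 28 × 3/4 = 21.

p = 30, n = 21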